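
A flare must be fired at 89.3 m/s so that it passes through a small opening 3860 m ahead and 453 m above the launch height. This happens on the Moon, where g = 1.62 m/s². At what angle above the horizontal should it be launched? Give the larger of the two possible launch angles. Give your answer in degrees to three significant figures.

Trajectory: y = x tanθ − g x² (1 + tan²θ)/(2v₀²). With x = 3860, y = 453, v₀ = 89.3, g = 1.62:
1513 tan²θ − 3860 tanθ + (1966) = 0.
tanθ = [3860 ± √(3860² − 4 × 1513 × (1966))] / (2 × 1513) = (3860 ± 1731) / 3027, giving tanθ = 0.7034 or 1.847.
θ = 35.12° or 61.57°; the larger is 61.57°.

61.6°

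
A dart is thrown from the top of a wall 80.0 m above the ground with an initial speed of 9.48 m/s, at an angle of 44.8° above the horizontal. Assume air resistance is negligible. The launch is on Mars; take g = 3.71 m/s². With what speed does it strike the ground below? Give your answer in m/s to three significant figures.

26.1 m/s

Resolve: vₓ = 9.480 cos 44.8° = 6.727 m/s and v_y0 = 9.480 sin 44.8° = 6.680 m/s.
The projectile lands when y = 80.0 + (6.680) t − ½·3.71·t² = 0. Positive root: t = (6.680 + √(6.680² + 2·3.71·80.0)) / 3.71 = (6.680 + 25.26) / 3.71 = 8.610 s.
Vertical velocity at impact: v_y = v_y0 − g t = 6.680 − 3.71 × 8.610 = −25.26 m/s.
Speed: |v| = √(vₓ² + v_y²) = √(6.727² + 25.26²) = 26.14 m/s.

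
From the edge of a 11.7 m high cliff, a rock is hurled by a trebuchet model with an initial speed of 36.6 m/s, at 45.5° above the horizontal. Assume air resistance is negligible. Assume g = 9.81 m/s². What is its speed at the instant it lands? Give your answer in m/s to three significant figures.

39.6 m/s

vₓ = 36.60 cos 45.5° = 25.65 m/s; v_y0 = 36.60 sin 45.5° = 26.10 m/s.
Vertical motion (up positive, ground at y = 0): 4.905 t² − (26.10) t − 11.7 = 0, so t = (26.10 + √(26.10² + 2·9.81·11.7)) / 9.81 = (26.10 + 30.18) / 9.81 = 5.738 s.
Vertical velocity at impact: v_y = v_y0 − g t = 26.10 − 9.81 × 5.738 = −30.18 m/s.
Speed: |v| = √(vₓ² + v_y²) = √(25.65² + 30.18²) = 39.61 m/s.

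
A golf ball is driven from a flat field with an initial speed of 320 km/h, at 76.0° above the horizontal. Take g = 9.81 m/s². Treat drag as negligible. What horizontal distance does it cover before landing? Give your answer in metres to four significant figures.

Convert: 320 km/h = 320/3.6 = 88.89 m/s.
Components: vₓ = 88.89 cos 76.0° = 21.50 m/s, v_y0 = 88.89 sin 76.0° = 86.25 m/s.
Time aloft: T = 2 v_y0 / g = 2 × 86.25 / 9.81 = 17.58 s.
Range: R = vₓ T = 21.50 × 17.58 = 378.1 m.

378.1 m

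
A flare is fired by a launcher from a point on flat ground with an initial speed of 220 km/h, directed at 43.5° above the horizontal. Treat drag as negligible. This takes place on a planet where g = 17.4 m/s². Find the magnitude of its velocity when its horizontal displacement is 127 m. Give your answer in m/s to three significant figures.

45.0 m/s

Convert: 220 km/h = 220/3.6 = 61.11 m/s.
vₓ = 61.11 cos 43.5° = 44.33 m/s; v_y0 = 61.11 sin 43.5° = 42.07 m/s.
x = vₓ t ⇒ t = 127/44.33 = 2.865 s.
Vertical velocity there: v_y = v_y0 − g t = 42.07 − 17.4 × 2.865 = −7.785 m/s.
Speed: √(vₓ² + v_y²) = √(44.33² + 7.785²) = 45.01 m/s.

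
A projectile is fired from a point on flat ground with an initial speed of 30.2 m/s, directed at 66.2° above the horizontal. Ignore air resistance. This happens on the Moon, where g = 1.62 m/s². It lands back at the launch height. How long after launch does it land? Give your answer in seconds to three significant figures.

34.1 s

Components: vₓ = 30.20 cos 66.2° = 12.19 m/s, v_y0 = 30.20 sin 66.2° = 27.63 m/s.
Landing at launch height ⇒ T = 2 v_y0 / g = 2 × 27.63 / 1.62 = 34.11 s.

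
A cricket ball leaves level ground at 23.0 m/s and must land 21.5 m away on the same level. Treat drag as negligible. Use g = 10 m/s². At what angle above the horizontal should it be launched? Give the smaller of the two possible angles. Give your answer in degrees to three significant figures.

Level-ground range R = v₀² sin(2θ)/g ⇒ sin(2θ) = gR/v₀² = 10.0 × 21.5 / 23.0² = 0.4064.
2θ = 23.98° or 180° − 23.98° = 156.0°, so θ = 11.99° or 78.01°.
The smaller angle is 11.99°.

12.0°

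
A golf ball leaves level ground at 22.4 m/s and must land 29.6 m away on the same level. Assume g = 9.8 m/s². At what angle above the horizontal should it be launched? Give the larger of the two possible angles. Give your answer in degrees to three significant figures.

72.3°

From R = (v₀²/g) sin 2θ: sin 2θ = 9.80 × 29.6 / 501.76 = 0.5781.
2θ = 35.32° or 180° − 35.32° = 144.7°, so θ = 17.66° or 72.34°.
The larger angle is 72.34°.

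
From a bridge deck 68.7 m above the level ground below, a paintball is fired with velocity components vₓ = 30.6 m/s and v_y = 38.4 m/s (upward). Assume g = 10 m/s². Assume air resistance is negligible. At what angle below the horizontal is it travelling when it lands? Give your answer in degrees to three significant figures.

With up positive and y = 0 at the ground: y(t) = 68.7 + (38.40) t − 5.000 t². Setting y = 0 and taking the positive root: t = [38.40 + √(38.40² + 2·10.0·68.7)] / 10.0 = (38.40 + 53.37) / 10.0 = 9.177 s.
At impact: v_y = v_y0 − g t = −53.37 m/s; vₓ = 30.60 m/s.
Angle below horizontal: arctan(|v_y|/vₓ) = arctan(53.37/30.60) = 60.17°.

60.2°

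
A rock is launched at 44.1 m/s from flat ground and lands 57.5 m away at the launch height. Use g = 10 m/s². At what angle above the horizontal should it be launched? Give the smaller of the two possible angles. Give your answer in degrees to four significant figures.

Level-ground range R = v₀² sin(2θ)/g ⇒ sin(2θ) = gR/v₀² = 10.0 × 57.5 / 44.1² = 0.2957.
2θ = 17.20° or 180° − 17.20° = 162.8°, so θ = 8.599° or 81.40°.
The smaller angle is 8.599°.

8.599°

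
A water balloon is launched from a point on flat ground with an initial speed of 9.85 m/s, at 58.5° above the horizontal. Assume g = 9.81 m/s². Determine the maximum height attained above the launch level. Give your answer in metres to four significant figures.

Horizontal component vₓ = 9.850 cos 58.5° = 5.147 m/s; vertical v_y0 = 9.850 sin 58.5° = 8.399 m/s.
Peak height H = v_y0² / (2g) = 70.535 / 19.62 = 3.595 m.

3.595 m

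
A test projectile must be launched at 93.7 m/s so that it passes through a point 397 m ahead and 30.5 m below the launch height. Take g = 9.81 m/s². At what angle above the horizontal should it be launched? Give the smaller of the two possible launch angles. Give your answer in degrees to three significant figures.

8.53°

Trajectory: y = x tanθ − g x² (1 + tan²θ)/(2v₀²). With x = 397, y = −30.5, v₀ = 93.7, g = 9.81:
88.05 tan²θ − 397 tanθ + (57.55) = 0.
tanθ = [397 ± √(397² − 4 × 88.05 × (57.55))] / (2 × 88.05) = (397 ± 370.6) / 176.1, giving tanθ = 0.1500 or 4.359.
θ = 8.528° or 77.08°; the smaller is 8.528°.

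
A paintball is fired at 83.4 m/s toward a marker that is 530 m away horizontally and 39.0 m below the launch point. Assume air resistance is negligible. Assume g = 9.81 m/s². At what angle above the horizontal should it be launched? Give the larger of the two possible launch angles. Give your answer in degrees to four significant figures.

Trajectory: y = x tanθ − g x² (1 + tan²θ)/(2v₀²). With x = 530, y = −39.0, v₀ = 83.4, g = 9.81:
198.1 tan²θ − 530 tanθ + (159.1) = 0.
tanθ = [530 ± √(530² − 4 × 198.1 × (159.1))] / (2 × 198.1) = (530 ± 393.5) / 396.2, giving tanθ = 0.3445 or 2.331.
θ = 19.01° or 66.78°; the larger is 66.78°.

66.78°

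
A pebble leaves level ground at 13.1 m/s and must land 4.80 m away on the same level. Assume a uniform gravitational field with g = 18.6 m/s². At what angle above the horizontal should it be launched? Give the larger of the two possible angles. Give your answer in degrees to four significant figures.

74.33°

Level-ground range R = v₀² sin(2θ)/g ⇒ sin(2θ) = gR/v₀² = 18.6 × 4.80 / 13.1² = 0.5202.
2θ = 31.35° or 180° − 31.35° = 148.7°, so θ = 15.67° or 74.33°.
The larger angle is 74.33°.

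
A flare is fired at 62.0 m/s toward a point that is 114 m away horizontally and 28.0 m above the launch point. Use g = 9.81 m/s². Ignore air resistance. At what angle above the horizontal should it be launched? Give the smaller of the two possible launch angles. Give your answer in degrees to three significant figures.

Trajectory: y = x tanθ − g x² (1 + tan²θ)/(2v₀²). With x = 114, y = 28.0, v₀ = 62.0, g = 9.81:
16.58 tan²θ − 114 tanθ + (44.58) = 0.
tanθ = [114 ± √(114² − 4 × 16.58 × (44.58))] / (2 × 16.58) = (114 ± 100.2) / 33.17, giving tanθ = 0.4163 or 6.458.
θ = 22.60° or 81.20°; the smaller is 22.60°.

22.6°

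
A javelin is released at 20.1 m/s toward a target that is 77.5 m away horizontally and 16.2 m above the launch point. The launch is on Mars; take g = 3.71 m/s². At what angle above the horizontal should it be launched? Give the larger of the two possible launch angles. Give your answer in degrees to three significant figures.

63.7°

Trajectory: y = x tanθ − g x² (1 + tan²θ)/(2v₀²). With x = 77.5, y = 16.2, v₀ = 20.1, g = 3.71:
27.58 tan²θ − 77.5 tanθ + (43.78) = 0.
tanθ = [77.5 ± √(77.5² − 4 × 27.58 × (43.78))] / (2 × 27.58) = (77.5 ± 34.31) / 55.16, giving tanθ = 0.7831 or 2.027.
θ = 38.06° or 63.74°; the larger is 63.74°.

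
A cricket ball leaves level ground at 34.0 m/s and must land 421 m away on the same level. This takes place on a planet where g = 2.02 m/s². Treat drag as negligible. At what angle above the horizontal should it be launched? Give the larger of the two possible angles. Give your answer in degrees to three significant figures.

66.3°

Level-ground range R = v₀² sin(2θ)/g ⇒ sin(2θ) = gR/v₀² = 2.02 × 421 / 34.0² = 0.7357.
2θ = 47.36° or 180° − 47.36° = 132.6°, so θ = 23.68° or 66.32°.
The larger angle is 66.32°.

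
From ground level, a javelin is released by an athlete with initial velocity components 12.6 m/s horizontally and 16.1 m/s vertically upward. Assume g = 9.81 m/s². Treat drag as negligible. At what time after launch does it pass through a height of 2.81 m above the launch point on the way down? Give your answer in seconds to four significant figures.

3.097 s

Require v_y0 t − ½ g t² = 2.81, i.e. 4.905 t² − 16.10 t + 2.81 = 0.
t = [16.10 ± √(16.10² − 2·9.81·2.81)] / 9.81 = (16.10 ± 14.29) / 9.81, so t = 0.1850 s or t = 3.097 s.
The descending-branch root is 3.097 s.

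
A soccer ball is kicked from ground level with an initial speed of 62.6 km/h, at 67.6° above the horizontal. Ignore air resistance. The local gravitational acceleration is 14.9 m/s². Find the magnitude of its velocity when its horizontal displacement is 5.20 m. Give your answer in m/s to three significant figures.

Convert: 62.6 km/h = 62.6/3.6 = 17.39 m/s.
Components: vₓ = 17.39 cos 67.6° = 6.626 m/s, v_y0 = 17.39 sin 67.6° = 16.08 m/s.
x = vₓ t ⇒ t = 5.20/6.626 = 0.7847 s.
Vertical velocity there: v_y = v_y0 − g t = 16.08 − 14.9 × 0.7847 = 4.384 m/s.
Speed: √(vₓ² + v_y²) = √(6.626² + 4.384²) = 7.945 m/s.

7.95 m/s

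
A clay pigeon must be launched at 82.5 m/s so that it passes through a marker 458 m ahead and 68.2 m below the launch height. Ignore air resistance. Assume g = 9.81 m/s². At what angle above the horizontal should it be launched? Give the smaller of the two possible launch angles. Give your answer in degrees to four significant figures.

10.95°

Trajectory: y = x tanθ − g x² (1 + tan²θ)/(2v₀²). With x = 458, y = −68.2, v₀ = 82.5, g = 9.81:
151.2 tan²θ − 458 tanθ + (82.97) = 0.
tanθ = [458 ± √(458² − 4 × 151.2 × (82.97))] / (2 × 151.2) = (458 ± 399.5) / 302.3, giving tanθ = 0.1935 or 2.836.
θ = 10.95° or 70.58°; the smaller is 10.95°.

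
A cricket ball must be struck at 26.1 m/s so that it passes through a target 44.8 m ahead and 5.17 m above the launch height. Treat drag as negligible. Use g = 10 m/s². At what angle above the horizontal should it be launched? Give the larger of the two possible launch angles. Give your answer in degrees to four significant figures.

Trajectory: y = x tanθ − g x² (1 + tan²θ)/(2v₀²). With x = 44.8, y = 5.17, v₀ = 26.1, g = 10.0:
14.73 tan²θ − 44.8 tanθ + (19.90) = 0.
tanθ = [44.8 ± √(44.8² − 4 × 14.73 × (19.90))] / (2 × 14.73) = (44.8 ± 28.88) / 29.46, giving tanθ = 0.5402 or 2.501.
θ = 28.38° or 68.21°; the larger is 68.21°.

68.21°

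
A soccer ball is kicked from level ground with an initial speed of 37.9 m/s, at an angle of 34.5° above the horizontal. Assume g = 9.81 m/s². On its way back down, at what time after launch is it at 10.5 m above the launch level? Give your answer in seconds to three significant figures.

vₓ = 37.90 cos 34.5° = 31.23 m/s; v_y0 = 37.90 sin 34.5° = 21.47 m/s.
Height y(t) = 21.47 t − 4.905 t² = 10.5 gives 4.905 t² − 21.47 t + 10.5 = 0.
t = [21.47 ± √(21.47² − 2·9.81·10.5)] / 9.81 = (21.47 ± 15.96) / 9.81, so t = 0.5611 s or t = 3.815 s.
The descending-branch root is 3.815 s.

3.82 s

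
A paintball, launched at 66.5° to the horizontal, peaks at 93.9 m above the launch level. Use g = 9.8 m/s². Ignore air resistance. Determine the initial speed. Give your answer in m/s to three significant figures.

46.8 m/s

At the peak v_y = 0, so v_y0 = √(2gH) = √(2 × 9.80 × 93.9) = 42.90 m/s.
v_y0 = v₀ sin θ ⇒ v₀ = 42.90 / sin 66.5° = 46.78 m/s.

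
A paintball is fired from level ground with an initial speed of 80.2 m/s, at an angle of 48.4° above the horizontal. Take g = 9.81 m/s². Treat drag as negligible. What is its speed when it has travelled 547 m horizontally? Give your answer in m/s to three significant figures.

67.1 m/s

Horizontal component vₓ = 80.20 cos 48.4° = 53.25 m/s; vertical v_y0 = 80.20 sin 48.4° = 59.97 m/s.
At x = 547 m, t = x/vₓ = 547/53.25 = 10.27 s.
Vertical velocity there: v_y = v_y0 − g t = 59.97 − 9.81 × 10.27 = −40.80 m/s.
Speed: √(vₓ² + v_y²) = √(53.25² + 40.80²) = 67.08 m/s.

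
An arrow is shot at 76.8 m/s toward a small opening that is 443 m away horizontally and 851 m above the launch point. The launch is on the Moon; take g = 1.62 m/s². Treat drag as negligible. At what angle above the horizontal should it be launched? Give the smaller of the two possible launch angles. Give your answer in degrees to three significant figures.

66.5°

Trajectory: y = x tanθ − g x² (1 + tan²θ)/(2v₀²). With x = 443, y = 851, v₀ = 76.8, g = 1.62:
26.95 tan²θ − 443 tanθ + (878.0) = 0.
tanθ = [443 ± √(443² − 4 × 26.95 × (878.0))] / (2 × 26.95) = (443 ± 318.8) / 53.90, giving tanθ = 2.305 or 14.13.
θ = 66.55° or 85.95°; the smaller is 66.55°.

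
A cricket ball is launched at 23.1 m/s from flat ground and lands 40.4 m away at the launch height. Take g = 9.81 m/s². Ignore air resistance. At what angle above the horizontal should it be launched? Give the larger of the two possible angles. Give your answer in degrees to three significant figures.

Level-ground range R = v₀² sin(2θ)/g ⇒ sin(2θ) = gR/v₀² = 9.81 × 40.4 / 23.1² = 0.7427.
2θ = 47.96° or 180° − 47.96° = 132.0°, so θ = 23.98° or 66.02°.
The larger angle is 66.02°.

66.0°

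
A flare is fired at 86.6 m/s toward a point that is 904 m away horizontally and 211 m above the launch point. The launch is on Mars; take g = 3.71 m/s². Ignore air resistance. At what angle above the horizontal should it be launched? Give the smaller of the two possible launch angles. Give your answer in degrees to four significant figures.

27.33°

Trajectory: y = x tanθ − g x² (1 + tan²θ)/(2v₀²). With x = 904, y = 211, v₀ = 86.6, g = 3.71:
202.1 tan²θ − 904 tanθ + (413.1) = 0.
tanθ = [904 ± √(904² − 4 × 202.1 × (413.1))] / (2 × 202.1) = (904 ± 695.1) / 404.3, giving tanθ = 0.5167 or 3.956.
θ = 27.33° or 75.81°; the smaller is 27.33°.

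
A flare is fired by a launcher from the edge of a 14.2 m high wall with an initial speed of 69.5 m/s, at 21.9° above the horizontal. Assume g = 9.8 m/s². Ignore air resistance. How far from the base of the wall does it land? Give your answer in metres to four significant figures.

373.4 m

Resolve: vₓ = 69.50 cos 21.9° = 64.48 m/s and v_y0 = 69.50 sin 21.9° = 25.92 m/s.
Vertical motion (up positive, ground at y = 0): 4.900 t² − (25.92) t − 14.2 = 0, so t = (25.92 + √(25.92² + 2·9.80·14.2)) / 9.80 = (25.92 + 30.83) / 9.80 = 5.791 s.
Horizontal distance: R = vₓ t = 64.48 × 5.791 = 373.4 m.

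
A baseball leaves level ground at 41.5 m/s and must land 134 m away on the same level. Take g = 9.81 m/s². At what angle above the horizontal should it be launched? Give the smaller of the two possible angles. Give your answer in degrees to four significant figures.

R = v₀² sin 2θ / g gives sin 2θ = gR/v₀² = 9.81·134/41.5² = 0.7633.
2θ = 49.75° or 180° − 49.75° = 130.2°, so θ = 24.88° or 65.12°.
The smaller angle is 24.88°.

24.88°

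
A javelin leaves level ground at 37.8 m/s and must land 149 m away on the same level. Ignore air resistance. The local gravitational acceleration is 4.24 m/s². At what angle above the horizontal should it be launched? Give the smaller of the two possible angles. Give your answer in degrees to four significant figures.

13.12°

R = v₀² sin 2θ / g gives sin 2θ = gR/v₀² = 4.24·149/37.8² = 0.4421.
2θ = 26.24° or 180° − 26.24° = 153.8°, so θ = 13.12° or 76.88°.
The smaller angle is 13.12°.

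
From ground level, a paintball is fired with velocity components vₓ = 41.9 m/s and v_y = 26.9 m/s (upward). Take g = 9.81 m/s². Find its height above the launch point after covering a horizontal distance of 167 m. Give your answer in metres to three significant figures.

29.3 m

Time to reach x = 167 m: t = x/vₓ = 167/41.90 = 3.986 s.
Height: y = v_y0 t − ½ g t² = 26.90 × 3.986 − 4.905 × 3.986² = 107.2 − 77.92 = 29.30 m.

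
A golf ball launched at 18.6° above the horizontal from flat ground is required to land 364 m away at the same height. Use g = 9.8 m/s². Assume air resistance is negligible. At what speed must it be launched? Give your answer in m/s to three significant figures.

On level ground R = v₀² sin 2θ / g ⇒ v₀ = √(gR / sin 2θ).
v₀ = √(9.80 × 364 / sin 37.20°) = √(3567 / 0.6046) = √5900.1 = 76.81 m/s.

76.8 m/s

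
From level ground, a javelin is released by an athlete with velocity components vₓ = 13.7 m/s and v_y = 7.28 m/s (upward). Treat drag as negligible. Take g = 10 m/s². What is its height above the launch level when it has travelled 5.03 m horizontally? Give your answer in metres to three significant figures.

Time to reach x = 5.03 m: t = x/vₓ = 5.03/13.70 = 0.3672 s.
Height: y = v_y0 t − ½ g t² = 7.280 × 0.3672 − 5.000 × 0.3672² = 2.673 − 0.6740 = 1.999 m.

2.00 m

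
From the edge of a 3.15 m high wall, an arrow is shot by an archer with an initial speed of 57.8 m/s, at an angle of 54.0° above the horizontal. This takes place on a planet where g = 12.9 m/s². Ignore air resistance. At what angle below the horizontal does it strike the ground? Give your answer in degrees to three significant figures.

54.5°

vₓ = 57.80 cos 54.0° = 33.97 m/s; v_y0 = 57.80 sin 54.0° = 46.76 m/s.
Vertical motion (up positive, ground at y = 0): 6.450 t² − (46.76) t − 3.15 = 0, so t = (46.76 + √(46.76² + 2·12.9·3.15)) / 12.9 = (46.76 + 47.62) / 12.9 = 7.317 s.
At impact: v_y = v_y0 − g t = −47.62 m/s; vₓ = 33.97 m/s.
Angle below horizontal: arctan(|v_y|/vₓ) = arctan(47.62/33.97) = 54.50°.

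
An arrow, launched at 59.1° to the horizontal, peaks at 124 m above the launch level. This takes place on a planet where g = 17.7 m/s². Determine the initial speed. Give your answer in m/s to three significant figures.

At the peak v_y = 0, so v_y0 = √(2gH) = √(2 × 17.7 × 124) = 66.25 m/s.
v_y0 = v₀ sin θ ⇒ v₀ = 66.25 / sin 59.1° = 77.21 m/s.

77.2 m/s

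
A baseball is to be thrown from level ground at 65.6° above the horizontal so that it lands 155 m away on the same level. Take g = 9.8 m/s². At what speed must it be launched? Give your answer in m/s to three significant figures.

From R = (v₀² / g) sin 2θ: v₀ = √(gR / sin 2θ).
v₀ = √(9.80 × 155 / sin 131.2°) = √(1519 / 0.7524) = √2018.8 = 44.93 m/s.

44.9 m/s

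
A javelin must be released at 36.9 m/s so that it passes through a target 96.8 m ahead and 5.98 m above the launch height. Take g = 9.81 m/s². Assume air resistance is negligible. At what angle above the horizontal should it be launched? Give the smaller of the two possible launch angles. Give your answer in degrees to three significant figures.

Trajectory: y = x tanθ − g x² (1 + tan²θ)/(2v₀²). With x = 96.8, y = 5.98, v₀ = 36.9, g = 9.81:
33.75 tan²θ − 96.8 tanθ + (39.73) = 0.
tanθ = [96.8 ± √(96.8² − 4 × 33.75 × (39.73))] / (2 × 33.75) = (96.8 ± 63.29) / 67.51, giving tanθ = 0.4964 or 2.371.
θ = 26.40° or 67.13°; the smaller is 26.40°.

26.4°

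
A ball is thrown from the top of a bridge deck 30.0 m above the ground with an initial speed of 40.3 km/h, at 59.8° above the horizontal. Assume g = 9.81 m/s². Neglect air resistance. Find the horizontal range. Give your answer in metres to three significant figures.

Convert: 40.3 km/h = 40.3/3.6 = 11.19 m/s.
Resolve: vₓ = 11.19 cos 59.8° = 5.631 m/s and v_y0 = 11.19 sin 59.8° = 9.675 m/s.
Vertical motion (up positive, ground at y = 0): 4.905 t² − (9.675) t − 30.0 = 0, so t = (9.675 + √(9.675² + 2·9.81·30.0)) / 9.81 = (9.675 + 26.12) / 9.81 = 3.649 s.
Horizontal distance: R = vₓ t = 5.631 × 3.649 = 20.55 m.

20.5 m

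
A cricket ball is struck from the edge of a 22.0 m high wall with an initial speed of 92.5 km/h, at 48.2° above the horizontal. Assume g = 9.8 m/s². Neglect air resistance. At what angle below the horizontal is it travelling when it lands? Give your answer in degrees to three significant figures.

Convert: 92.5 km/h = 92.5/3.6 = 25.69 m/s.
Horizontal component vₓ = 25.69 cos 48.2° = 17.13 m/s; vertical v_y0 = 25.69 sin 48.2° = 19.15 m/s.
The projectile lands when y = 22.0 + (19.15) t − ½·9.80·t² = 0. Positive root: t = (19.15 + √(19.15² + 2·9.80·22.0)) / 9.80 = (19.15 + 28.25) / 9.80 = 4.837 s.
At impact: v_y = v_y0 − g t = −28.25 m/s; vₓ = 17.13 m/s.
Angle below horizontal: arctan(|v_y|/vₓ) = arctan(28.25/17.13) = 58.77°.

58.8°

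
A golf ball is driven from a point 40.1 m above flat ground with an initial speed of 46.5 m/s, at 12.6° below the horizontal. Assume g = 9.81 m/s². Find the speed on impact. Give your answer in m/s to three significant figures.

54.3 m/s

Components: vₓ = 46.50 cos 12.6° = 45.38 m/s, v_y0 = −10.14 m/s (downward).
Vertical motion (up positive, ground at y = 0): 4.905 t² − (−10.14) t − 40.1 = 0, so t = (−10.14 + √(10.14² + 2·9.81·40.1)) / 9.81 = (−10.14 + 29.83) / 9.81 = 2.006 s.
Vertical velocity at impact: v_y = v_y0 − g t = −10.14 − 9.81 × 2.006 = −29.83 m/s.
Speed: |v| = √(vₓ² + v_y²) = √(45.38² + 29.83²) = 54.30 m/s.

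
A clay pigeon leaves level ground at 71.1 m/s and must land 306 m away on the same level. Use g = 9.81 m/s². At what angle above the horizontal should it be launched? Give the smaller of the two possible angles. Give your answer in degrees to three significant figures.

From R = (v₀²/g) sin 2θ: sin 2θ = 9.81 × 306 / 5055.2 = 0.5938.
2θ = 36.43° or 180° − 36.43° = 143.6°, so θ = 18.21° or 71.79°.
The smaller angle is 18.21°.

18.2°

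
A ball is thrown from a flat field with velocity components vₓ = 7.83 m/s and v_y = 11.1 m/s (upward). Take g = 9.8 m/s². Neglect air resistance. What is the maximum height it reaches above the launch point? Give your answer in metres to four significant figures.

At the apex v_y = 0, so H = v_y0²/(2g) = 11.10²/19.60 = 6.286 m.

6.286 m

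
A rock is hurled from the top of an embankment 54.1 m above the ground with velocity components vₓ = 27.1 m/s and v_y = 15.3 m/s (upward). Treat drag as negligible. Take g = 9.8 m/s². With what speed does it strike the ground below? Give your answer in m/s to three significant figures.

The projectile lands when y = 54.1 + (15.30) t − ½·9.80·t² = 0. Positive root: t = (15.30 + √(15.30² + 2·9.80·54.1)) / 9.80 = (15.30 + 35.98) / 9.80 = 5.232 s.
Vertical velocity at impact: v_y = v_y0 − g t = 15.30 − 9.80 × 5.232 = −35.98 m/s.
Speed: |v| = √(vₓ² + v_y²) = √(27.10² + 35.98²) = 45.04 m/s.

45.0 m/s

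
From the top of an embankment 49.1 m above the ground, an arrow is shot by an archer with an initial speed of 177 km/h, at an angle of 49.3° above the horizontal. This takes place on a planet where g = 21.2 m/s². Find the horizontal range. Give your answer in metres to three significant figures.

Convert: 177 km/h = 177/3.6 = 49.17 m/s.
Components: vₓ = 49.17 cos 49.3° = 32.06 m/s, v_y0 = 49.17 sin 49.3° = 37.27 m/s.
The projectile lands when y = 49.1 + (37.27) t − ½·21.2·t² = 0. Positive root: t = (37.27 + √(37.27² + 2·21.2·49.1)) / 21.2 = (37.27 + 58.92) / 21.2 = 4.537 s.
Horizontal distance: R = vₓ t = 32.06 × 4.537 = 145.5 m.

145 m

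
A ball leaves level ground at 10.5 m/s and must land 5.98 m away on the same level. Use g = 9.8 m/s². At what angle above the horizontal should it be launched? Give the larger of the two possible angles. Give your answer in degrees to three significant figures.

73.9°

From R = (v₀²/g) sin 2θ: sin 2θ = 9.80 × 5.98 / 110.25 = 0.5316.
2θ = 32.11° or 180° − 32.11° = 147.9°, so θ = 16.06° or 73.94°.
The larger angle is 73.94°.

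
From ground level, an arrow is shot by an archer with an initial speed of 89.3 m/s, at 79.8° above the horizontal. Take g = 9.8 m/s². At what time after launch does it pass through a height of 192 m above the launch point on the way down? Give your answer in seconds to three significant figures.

15.4 s

Horizontal component vₓ = 89.30 cos 79.8° = 15.81 m/s; vertical v_y0 = 89.30 sin 79.8° = 87.89 m/s.
Height y(t) = 87.89 t − 4.900 t² = 192 gives 4.900 t² − 87.89 t + 192 = 0.
Quadratic formula: t = (87.89 ± √3961.2) / 9.80 = (87.89 ± 62.94) / 9.80 → t = 2.546 s or 15.39 s.
The descending-branch root is 15.39 s.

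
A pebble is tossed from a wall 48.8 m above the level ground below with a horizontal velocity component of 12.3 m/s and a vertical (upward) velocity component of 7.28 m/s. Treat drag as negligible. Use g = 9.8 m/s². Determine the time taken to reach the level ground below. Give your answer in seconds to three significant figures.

The projectile lands when y = 48.8 + (7.280) t − ½·9.80·t² = 0. Positive root: t = (7.280 + √(7.280² + 2·9.80·48.8)) / 9.80 = (7.280 + 31.77) / 9.80 = 3.985 s.

3.98 s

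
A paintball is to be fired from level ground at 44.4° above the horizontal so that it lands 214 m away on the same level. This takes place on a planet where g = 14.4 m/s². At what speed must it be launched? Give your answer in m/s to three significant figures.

55.5 m/s

From R = (v₀² / g) sin 2θ: v₀ = √(gR / sin 2θ).
v₀ = √(14.4 × 214 / sin 88.80°) = √(3082 / 0.9998) = √3082.3 = 55.52 m/s.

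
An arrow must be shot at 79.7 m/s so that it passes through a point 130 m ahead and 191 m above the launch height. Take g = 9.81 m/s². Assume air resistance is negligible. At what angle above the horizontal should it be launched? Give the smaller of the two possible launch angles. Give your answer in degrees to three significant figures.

Trajectory: y = x tanθ − g x² (1 + tan²θ)/(2v₀²). With x = 130, y = 191, v₀ = 79.7, g = 9.81:
13.05 tan²θ − 130 tanθ + (204.0) = 0.
tanθ = [130 ± √(130² − 4 × 13.05 × (204.0))] / (2 × 13.05) = (130 ± 79.05) / 26.10, giving tanθ = 1.952 or 8.010.
θ = 62.88° or 82.88°; the smaller is 62.88°.

62.9°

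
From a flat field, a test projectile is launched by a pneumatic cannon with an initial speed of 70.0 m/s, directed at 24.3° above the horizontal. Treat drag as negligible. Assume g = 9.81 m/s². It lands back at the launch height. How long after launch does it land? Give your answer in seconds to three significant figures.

Horizontal component vₓ = 70.00 cos 24.3° = 63.80 m/s; vertical v_y0 = 70.00 sin 24.3° = 28.81 m/s.
Time of flight on level ground: T = 2 v_y0 / g = 2 × 28.81 / 9.81 = 5.873 s.

5.87 s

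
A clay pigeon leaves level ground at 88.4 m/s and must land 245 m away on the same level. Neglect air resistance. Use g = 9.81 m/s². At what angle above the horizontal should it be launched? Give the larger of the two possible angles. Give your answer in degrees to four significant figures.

Level-ground range R = v₀² sin(2θ)/g ⇒ sin(2θ) = gR/v₀² = 9.81 × 245 / 88.4² = 0.3076.
2θ = 17.91° or 180° − 17.91° = 162.1°, so θ = 8.956° or 81.04°.
The larger angle is 81.04°.

81.04°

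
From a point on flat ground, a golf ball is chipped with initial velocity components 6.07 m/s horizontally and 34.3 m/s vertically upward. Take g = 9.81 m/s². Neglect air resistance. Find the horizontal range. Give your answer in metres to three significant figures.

42.4 m

Flight time T = 2 v_y0 / g = 6.993 s.
Range: R = vₓ T = 6.070 × 6.993 = 42.45 m.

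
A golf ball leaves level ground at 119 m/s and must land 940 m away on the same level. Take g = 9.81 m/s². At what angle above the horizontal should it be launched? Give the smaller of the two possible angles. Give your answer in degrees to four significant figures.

20.32°

From R = (v₀²/g) sin 2θ: sin 2θ = 9.81 × 940 / 14161 = 0.6512.
2θ = 40.63° or 180° − 40.63° = 139.4°, so θ = 20.32° or 69.68°.
The smaller angle is 20.32°.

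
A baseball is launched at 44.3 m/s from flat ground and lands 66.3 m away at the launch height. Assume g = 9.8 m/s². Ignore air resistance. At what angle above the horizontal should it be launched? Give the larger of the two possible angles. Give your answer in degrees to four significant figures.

80.33°

Level-ground range R = v₀² sin(2θ)/g ⇒ sin(2θ) = gR/v₀² = 9.80 × 66.3 / 44.3² = 0.3311.
2θ = 19.33° or 180° − 19.33° = 160.7°, so θ = 9.667° or 80.33°.
The larger angle is 80.33°.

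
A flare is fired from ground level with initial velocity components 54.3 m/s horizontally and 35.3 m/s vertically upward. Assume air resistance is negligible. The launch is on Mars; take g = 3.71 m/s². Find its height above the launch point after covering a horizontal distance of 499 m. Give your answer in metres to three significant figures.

Time to reach x = 499 m: t = x/vₓ = 499/54.30 = 9.190 s.
Height: y = v_y0 t − ½ g t² = 35.30 × 9.190 − 1.855 × 9.190² = 324.4 − 156.7 = 167.7 m.

168 m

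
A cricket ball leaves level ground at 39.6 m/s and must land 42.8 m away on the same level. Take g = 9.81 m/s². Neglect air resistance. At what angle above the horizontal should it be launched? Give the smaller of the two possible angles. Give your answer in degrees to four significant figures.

7.765°

From R = (v₀²/g) sin 2θ: sin 2θ = 9.81 × 42.8 / 1568.2 = 0.2677.
2θ = 15.53° or 180° − 15.53° = 164.5°, so θ = 7.765° or 82.23°.
The smaller angle is 7.765°.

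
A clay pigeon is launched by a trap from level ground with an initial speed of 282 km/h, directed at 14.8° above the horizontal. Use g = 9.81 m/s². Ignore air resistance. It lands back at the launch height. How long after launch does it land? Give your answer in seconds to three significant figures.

4.08 s

Convert: 282 km/h = 282/3.6 = 78.33 m/s.
vₓ = 78.33 cos 14.8° = 75.73 m/s; v_y0 = 78.33 sin 14.8° = 20.01 m/s.
Landing at launch height ⇒ T = 2 v_y0 / g = 2 × 20.01 / 9.81 = 4.079 s.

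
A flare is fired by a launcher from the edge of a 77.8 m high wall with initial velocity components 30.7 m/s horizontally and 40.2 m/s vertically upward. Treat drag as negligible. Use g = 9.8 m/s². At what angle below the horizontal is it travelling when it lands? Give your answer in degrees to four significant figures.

61.29°

With up positive and y = 0 at the ground: y(t) = 77.8 + (40.20) t − 4.900 t². Setting y = 0 and taking the positive root: t = [40.20 + √(40.20² + 2·9.80·77.8)] / 9.80 = (40.20 + 56.04) / 9.80 = 9.821 s.
At impact: v_y = v_y0 − g t = −56.04 m/s; vₓ = 30.70 m/s.
Angle below horizontal: arctan(|v_y|/vₓ) = arctan(56.04/30.70) = 61.29°.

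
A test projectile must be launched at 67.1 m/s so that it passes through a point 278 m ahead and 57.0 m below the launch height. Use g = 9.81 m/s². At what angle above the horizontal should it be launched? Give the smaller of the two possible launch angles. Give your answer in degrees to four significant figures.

Trajectory: y = x tanθ − g x² (1 + tan²θ)/(2v₀²). With x = 278, y = −57.0, v₀ = 67.1, g = 9.81:
84.19 tan²θ − 278 tanθ + (27.19) = 0.
tanθ = [278 ± √(278² − 4 × 84.19 × (27.19))] / (2 × 84.19) = (278 ± 261.0) / 168.4, giving tanθ = 0.1009 or 3.201.
θ = 5.762° or 72.65°; the smaller is 5.762°.

5.762°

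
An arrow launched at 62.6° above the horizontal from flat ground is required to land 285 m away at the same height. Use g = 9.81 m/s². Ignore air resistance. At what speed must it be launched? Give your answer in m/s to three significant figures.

58.5 m/s

From R = (v₀² / g) sin 2θ: v₀ = √(gR / sin 2θ).
v₀ = √(9.81 × 285 / sin 125.2°) = √(2796 / 0.8171) = √3421.5 = 58.49 m/s.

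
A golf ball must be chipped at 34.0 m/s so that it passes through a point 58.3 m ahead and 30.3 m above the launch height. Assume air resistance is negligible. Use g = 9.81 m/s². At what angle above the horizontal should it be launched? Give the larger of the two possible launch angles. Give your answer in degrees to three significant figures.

71.6°

Trajectory: y = x tanθ − g x² (1 + tan²θ)/(2v₀²). With x = 58.3, y = 30.3, v₀ = 34.0, g = 9.81:
14.42 tan²θ − 58.3 tanθ + (44.72) = 0.
tanθ = [58.3 ± √(58.3² − 4 × 14.42 × (44.72))] / (2 × 14.42) = (58.3 ± 28.62) / 28.84, giving tanθ = 1.029 or 3.013.
θ = 45.82° or 71.64°; the larger is 71.64°.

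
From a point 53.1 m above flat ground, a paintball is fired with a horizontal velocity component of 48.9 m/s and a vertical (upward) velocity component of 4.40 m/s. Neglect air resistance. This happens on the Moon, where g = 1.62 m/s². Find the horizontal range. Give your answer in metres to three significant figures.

550 m

Vertical motion (up positive, ground at y = 0): 0.8100 t² − (4.400) t − 53.1 = 0, so t = (4.400 + √(4.400² + 2·1.62·53.1)) / 1.62 = (4.400 + 13.83) / 1.62 = 11.26 s.
Horizontal distance: R = vₓ t = 48.90 × 11.26 = 550.4 m.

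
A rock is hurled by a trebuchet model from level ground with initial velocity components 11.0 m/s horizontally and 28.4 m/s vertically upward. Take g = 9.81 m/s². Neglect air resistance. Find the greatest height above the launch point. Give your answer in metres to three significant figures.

41.1 m

Maximum height: H = v_y0² / (2g) = 28.40² / (2 × 9.81) = 41.11 m.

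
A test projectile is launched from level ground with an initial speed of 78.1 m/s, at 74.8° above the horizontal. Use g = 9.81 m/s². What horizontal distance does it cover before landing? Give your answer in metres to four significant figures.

314.6 m

Components: vₓ = 78.10 cos 74.8° = 20.48 m/s, v_y0 = 78.10 sin 74.8° = 75.37 m/s.
Time aloft: T = 2 v_y0 / g = 2 × 75.37 / 9.81 = 15.37 s.
Range: R = vₓ T = 20.48 × 15.37 = 314.6 m.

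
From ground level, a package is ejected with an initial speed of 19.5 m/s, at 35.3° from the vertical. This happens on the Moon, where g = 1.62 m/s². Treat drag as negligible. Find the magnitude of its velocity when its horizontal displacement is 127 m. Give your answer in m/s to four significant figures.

Resolve: vₓ = 19.50 sin 35.3° = 11.27 m/s and v_y0 = 19.50 cos 35.3° = 15.91 m/s.
x = vₓ t ⇒ t = 127/11.27 = 11.27 s.
Vertical velocity there: v_y = v_y0 − g t = 15.91 − 1.62 × 11.27 = −2.344 m/s.
Speed: √(vₓ² + v_y²) = √(11.27² + 2.344²) = 11.51 m/s.

11.51 m/s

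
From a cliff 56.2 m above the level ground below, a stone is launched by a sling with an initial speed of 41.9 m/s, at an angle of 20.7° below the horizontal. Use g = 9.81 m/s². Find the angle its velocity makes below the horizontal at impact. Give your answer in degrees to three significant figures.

42.9°

vₓ = 41.90 cos 20.7° = 39.20 m/s; v_y0 = −14.81 m/s (downward).
The projectile lands when y = 56.2 + (−14.81) t − ½·9.81·t² = 0. Positive root: t = (−14.81 + √(14.81² + 2·9.81·56.2)) / 9.81 = (−14.81 + 36.36) / 9.81 = 2.197 s.
At impact: v_y = v_y0 − g t = −36.36 m/s; vₓ = 39.20 m/s.
Angle below horizontal: arctan(|v_y|/vₓ) = arctan(36.36/39.20) = 42.85°.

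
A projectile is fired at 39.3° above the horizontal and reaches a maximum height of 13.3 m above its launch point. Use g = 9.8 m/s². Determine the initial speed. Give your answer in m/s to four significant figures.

25.49 m/s

At the peak v_y = 0, so v_y0 = √(2gH) = √(2 × 9.80 × 13.3) = 16.15 m/s.
v_y0 = v₀ sin θ ⇒ v₀ = 16.15 / sin 39.3° = 25.49 m/s.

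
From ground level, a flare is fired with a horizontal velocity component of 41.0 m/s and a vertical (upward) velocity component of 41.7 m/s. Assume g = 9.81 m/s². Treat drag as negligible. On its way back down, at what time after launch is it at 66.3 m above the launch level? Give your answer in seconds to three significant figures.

6.38 s

Require v_y0 t − ½ g t² = 66.3, i.e. 4.905 t² − 41.70 t + 66.3 = 0.
t = [41.70 ± √(41.70² − 2·9.81·66.3)] / 9.81 = (41.70 ± 20.93) / 9.81, so t = 2.117 s or t = 6.384 s.
The descending-branch root is 6.384 s.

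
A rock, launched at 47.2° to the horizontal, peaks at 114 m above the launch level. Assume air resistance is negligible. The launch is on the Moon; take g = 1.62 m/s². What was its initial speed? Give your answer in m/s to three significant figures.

At the peak v_y = 0, so v_y0 = √(2gH) = √(2 × 1.62 × 114) = 19.22 m/s.
v_y0 = v₀ sin θ ⇒ v₀ = 19.22 / sin 47.2° = 26.19 m/s.

26.2 m/s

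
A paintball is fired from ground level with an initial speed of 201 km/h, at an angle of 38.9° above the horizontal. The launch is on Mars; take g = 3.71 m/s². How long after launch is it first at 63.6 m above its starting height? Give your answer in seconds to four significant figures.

2.033 s

Convert: 201 km/h = 201/3.6 = 55.83 m/s.
Horizontal component vₓ = 55.83 cos 38.9° = 43.45 m/s; vertical v_y0 = 55.83 sin 38.9° = 35.06 m/s.
Require v_y0 t − ½ g t² = 63.6, i.e. 1.855 t² − 35.06 t + 63.6 = 0.
t = [35.06 ± √(35.06² − 2·3.71·63.6)] / 3.71 = (35.06 ± 27.52) / 3.71, so t = 2.033 s or t = 16.87 s.
The first (ascending) time is 2.033 s.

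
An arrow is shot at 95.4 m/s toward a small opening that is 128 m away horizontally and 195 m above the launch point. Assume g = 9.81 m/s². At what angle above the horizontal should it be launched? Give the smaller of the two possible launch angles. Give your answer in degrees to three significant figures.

61.2°

Trajectory: y = x tanθ − g x² (1 + tan²θ)/(2v₀²). With x = 128, y = 195, v₀ = 95.4, g = 9.81:
8.830 tan²θ − 128 tanθ + (203.8) = 0.
tanθ = [128 ± √(128² − 4 × 8.830 × (203.8))] / (2 × 8.830) = (128 ± 95.84) / 17.66, giving tanθ = 1.821 or 12.67.
θ = 61.23° or 85.49°; the smaller is 61.23°.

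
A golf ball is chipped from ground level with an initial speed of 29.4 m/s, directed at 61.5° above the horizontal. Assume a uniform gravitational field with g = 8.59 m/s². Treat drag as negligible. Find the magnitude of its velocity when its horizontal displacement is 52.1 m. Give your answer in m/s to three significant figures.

15.3 m/s

Components: vₓ = 29.40 cos 61.5° = 14.03 m/s, v_y0 = 29.40 sin 61.5° = 25.84 m/s.
x = vₓ t ⇒ t = 52.1/14.03 = 3.714 s.
Vertical velocity there: v_y = v_y0 − g t = 25.84 − 8.59 × 3.714 = −6.065 m/s.
Speed: √(vₓ² + v_y²) = √(14.03² + 6.065²) = 15.28 m/s.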